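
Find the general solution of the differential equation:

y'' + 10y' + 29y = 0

Characteristic equation: r² + 10r + 29 = 0
Roots: r = -5 ± 2i (complex conjugates)
General solution: y = e^(-5x)(C₁cos(2x) + C₂sin(2x))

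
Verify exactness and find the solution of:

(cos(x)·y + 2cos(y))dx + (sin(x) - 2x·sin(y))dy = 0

Verify exactness: ∂M/∂y = ∂N/∂x ✓
Find F(x,y) such that ∂F/∂x = M, ∂F/∂y = N
Solution: sin(x)·y + 2x·cos(y) = C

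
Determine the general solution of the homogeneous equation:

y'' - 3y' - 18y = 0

Characteristic equation: r² - 3r - 18 = 0
Roots: r = 6, -3 (distinct real)
General solution: y = C₁e^(6x) + C₂e^(-3x)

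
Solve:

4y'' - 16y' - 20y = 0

Characteristic equation: 4r² - 16r - 20 = 0
Divide by 4: r² - 4r - 5 = 0
Roots: r = 5, -1 (distinct real)
General solution: y = C₁e^(5x) + C₂e^(-x)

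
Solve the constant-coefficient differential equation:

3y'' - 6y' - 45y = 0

Characteristic equation: 3r² - 6r - 45 = 0
Divide by 3: r² - 2r - 15 = 0
Roots: r = 5, -3 (distinct real)
General solution: y = C₁e^(5x) + C₂e^(-3x)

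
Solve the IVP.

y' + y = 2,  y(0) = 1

General solution: y = 2 + Ce^(-x)
Applying y(0) = 1: C = 1 - 2 = -1
Particular solution: y = 2 - e^(-x)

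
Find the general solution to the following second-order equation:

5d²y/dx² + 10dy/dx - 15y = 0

Characteristic equation: 5r² + 10r - 15 = 0
Divide by 5: r² + 2r - 3 = 0
Roots: r = 1, -3 (distinct real)
General solution: y = C₁e^x + C₂e^(-3x)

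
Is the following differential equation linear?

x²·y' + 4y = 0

Yes. Linear (y and its derivatives appear to the first power only, no products of y terms)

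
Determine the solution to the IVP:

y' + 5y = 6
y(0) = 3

General solution: y = 6/5 + Ce^(-5x)
Applying y(0) = 3: C = 3 - 6/5 = 9/5
Particular solution: y = 6/5 + (9/5)e^(-5x)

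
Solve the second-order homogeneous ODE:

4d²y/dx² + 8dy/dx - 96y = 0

Characteristic equation: 4r² + 8r - 96 = 0
Divide by 4: r² + 2r - 24 = 0
Roots: r = 4, -6 (distinct real)
General solution: y = C₁e^(4x) + C₂e^(-6x)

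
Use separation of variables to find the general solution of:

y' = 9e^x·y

Separating variables and integrating:
ln|y| = 9e^x + C

General solution: y = Ce^(9e^x)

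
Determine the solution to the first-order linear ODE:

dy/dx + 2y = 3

Using integrating factor method:

General solution: y = 3/2 + Ce^(-2x)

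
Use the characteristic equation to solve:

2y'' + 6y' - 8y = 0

Characteristic equation: 2r² + 6r - 8 = 0
Divide by 2: r² + 3r - 4 = 0
Roots: r = 1, -4 (distinct real)
General solution: y = C₁e^x + C₂e^(-4x)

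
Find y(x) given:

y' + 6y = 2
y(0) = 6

General solution: y = 1/3 + Ce^(-6x)
Applying y(0) = 6: C = 6 - 1/3 = 17/3
Particular solution: y = 1/3 + (17/3)e^(-6x)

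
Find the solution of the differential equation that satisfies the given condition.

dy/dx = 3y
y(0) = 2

General solution: y = Ce^(3x)
Applying IC y(0) = 2:
Particular solution: y = 2e^(3x)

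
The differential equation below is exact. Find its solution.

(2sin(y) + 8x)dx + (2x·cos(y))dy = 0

Verify exactness: ∂M/∂y = ∂N/∂x ✓
Find F(x,y) such that ∂F/∂x = M, ∂F/∂y = N
Solution: 2x·sin(y) + 4x² = C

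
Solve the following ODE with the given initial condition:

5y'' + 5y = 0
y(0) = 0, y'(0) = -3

General solution: y = C₁cos(x) + C₂sin(x)
Complex roots r = ±i
Applying ICs: C₁ = 0, C₂ = -3
Particular solution: y = -3sin(x)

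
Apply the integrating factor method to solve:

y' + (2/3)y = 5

Using integrating factor method:

General solution: y = 15/2 + Ce^(-2x/3)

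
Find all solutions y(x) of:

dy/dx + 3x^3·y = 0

Using integrating factor method:

General solution: y = Ce^(-3x^4/4)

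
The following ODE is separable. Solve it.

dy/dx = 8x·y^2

Separating variables and integrating:
-1/y = 4x^2 + C

General solution: y^-1 = -4x^2 + C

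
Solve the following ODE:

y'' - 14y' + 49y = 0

Characteristic equation: r² - 14r + 49 = 0
Factored: (r - 7)² = 0
Repeated root: r = 7
General solution: y = (C₁ + C₂x)e^(7x)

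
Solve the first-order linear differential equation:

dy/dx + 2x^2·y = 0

Using integrating factor method:

General solution: y = Ce^(-2x^3/3)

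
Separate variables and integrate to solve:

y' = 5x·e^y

Separating variables and integrating:
-e^(-y) = 5x²/2 + C

General solution: y = -ln(C - 5x²/2)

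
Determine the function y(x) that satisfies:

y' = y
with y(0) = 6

General solution: y = Ce^x
Applying IC y(0) = 6:
Particular solution: y = 6e^x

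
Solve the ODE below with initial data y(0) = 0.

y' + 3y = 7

General solution: y = 7/3 + Ce^(-3x)
Applying y(0) = 0: C = 0 - 7/3 = -7/3
Particular solution: y = 7/3 - (7/3)e^(-3x)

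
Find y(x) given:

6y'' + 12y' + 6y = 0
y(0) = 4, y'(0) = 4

General solution: y = (C₁ + C₂x)e^(-x)
Repeated root r = -1
Applying ICs: C₁ = 4, C₂ = 8
Particular solution: y = (4 + 8x)e^(-x)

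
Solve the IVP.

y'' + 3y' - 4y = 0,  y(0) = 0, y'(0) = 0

General solution: y = C₁e^x + C₂e^(-4x)
Applying ICs: C₁ = 0, C₂ = 0
Particular solution: y = 0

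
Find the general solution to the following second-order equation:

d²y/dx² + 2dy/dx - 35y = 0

Characteristic equation: r² + 2r - 35 = 0
Roots: r = 5, -7 (distinct real)
General solution: y = C₁e^(5x) + C₂e^(-7x)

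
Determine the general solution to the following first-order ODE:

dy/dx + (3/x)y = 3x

Using integrating factor method:

General solution: y = (3/5)x^2 + Cx^(-3)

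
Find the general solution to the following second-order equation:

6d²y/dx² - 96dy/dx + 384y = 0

Characteristic equation: 6r² - 96r + 384 = 0
Divide by 6: r² - 16r + 64 = 0
Factored: (r - 8)² = 0
Repeated root: r = 8
General solution: y = (C₁ + C₂x)e^(8x)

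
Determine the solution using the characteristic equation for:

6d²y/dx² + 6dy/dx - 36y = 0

Characteristic equation: 6r² + 6r - 36 = 0
Divide by 6: r² + r - 6 = 0
Roots: r = 2, -3 (distinct real)
General solution: y = C₁e^(2x) + C₂e^(-3x)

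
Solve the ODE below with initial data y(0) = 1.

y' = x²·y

General solution: y = Ce^(x³/3)
Applying IC y(0) = 1:
Particular solution: y = e^(x³/3)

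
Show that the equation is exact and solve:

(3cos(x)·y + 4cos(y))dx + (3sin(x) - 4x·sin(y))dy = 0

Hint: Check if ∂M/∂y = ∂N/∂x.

Verify exactness: ∂M/∂y = ∂N/∂x ✓
Find F(x,y) such that ∂F/∂x = M, ∂F/∂y = N
Solution: 3sin(x)·y + 4x·cos(y) = C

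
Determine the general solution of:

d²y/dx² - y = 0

Characteristic equation: r² - 1 = 0
Roots: r = 1, -1 (distinct real)
General solution: y = C₁e^x + C₂e^(-x)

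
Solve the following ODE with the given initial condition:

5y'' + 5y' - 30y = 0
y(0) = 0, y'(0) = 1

General solution: y = C₁e^(2x) + C₂e^(-3x)
Applying ICs: C₁ = 1/5, C₂ = -1/5
Particular solution: y = (1/5)e^(2x) - (1/5)e^(-3x)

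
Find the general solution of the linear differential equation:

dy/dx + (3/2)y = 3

Using integrating factor method:

General solution: y = 2 + Ce^(-3x/2)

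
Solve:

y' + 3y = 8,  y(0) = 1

General solution: y = 8/3 + Ce^(-3x)
Applying y(0) = 1: C = 1 - 8/3 = -5/3
Particular solution: y = 8/3 - (5/3)e^(-3x)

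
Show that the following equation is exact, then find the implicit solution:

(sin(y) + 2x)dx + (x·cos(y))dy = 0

Verify exactness: ∂M/∂y = ∂N/∂x ✓
Find F(x,y) such that ∂F/∂x = M, ∂F/∂y = N
Solution: x·sin(y) + x² = C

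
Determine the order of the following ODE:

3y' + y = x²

The order is 1 (highest derivative is of order 1).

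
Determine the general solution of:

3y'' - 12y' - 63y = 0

Characteristic equation: 3r² - 12r - 63 = 0
Divide by 3: r² - 4r - 21 = 0
Roots: r = 7, -3 (distinct real)
General solution: y = C₁e^(7x) + C₂e^(-3x)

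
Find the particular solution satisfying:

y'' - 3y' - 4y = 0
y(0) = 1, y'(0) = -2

General solution: y = C₁e^(4x) + C₂e^(-x)
Applying ICs: C₁ = -1/5, C₂ = 6/5
Particular solution: y = -(1/5)e^(4x) + (6/5)e^(-x)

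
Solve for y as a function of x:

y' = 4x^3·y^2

Separating variables and integrating:
-1/y = x^4 + C

General solution: y^-1 = -x^4 + C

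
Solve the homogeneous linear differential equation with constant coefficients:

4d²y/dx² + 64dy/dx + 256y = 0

Characteristic equation: 4r² + 64r + 256 = 0
Divide by 4: r² + 16r + 64 = 0
Factored: (r + 8)² = 0
Repeated root: r = -8
General solution: y = (C₁ + C₂x)e^(-8x)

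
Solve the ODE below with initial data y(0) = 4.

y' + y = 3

General solution: y = 3 + Ce^(-x)
Applying y(0) = 4: C = 4 - 3 = 1
Particular solution: y = 3 + e^(-x)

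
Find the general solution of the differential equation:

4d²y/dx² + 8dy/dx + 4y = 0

Characteristic equation: 4r² + 8r + 4 = 0
Divide by 4: r² + 2r + 1 = 0
Factored: (r + 1)² = 0
Repeated root: r = -1
General solution: y = (C₁ + C₂x)e^(-x)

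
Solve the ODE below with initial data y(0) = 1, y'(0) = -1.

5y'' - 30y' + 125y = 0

General solution: y = e^(3x)(C₁cos(4x) + C₂sin(4x))
Complex roots r = 3 ± 4i
Applying ICs: C₁ = 1, C₂ = -1
Particular solution: y = e^(3x)(cos(4x) - sin(4x))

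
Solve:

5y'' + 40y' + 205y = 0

Characteristic equation: 5r² + 40r + 205 = 0
Divide by 5: r² + 8r + 41 = 0
Roots: r = -4 ± 5i (complex conjugates)
General solution: y = e^(-4x)(C₁cos(5x) + C₂sin(5x))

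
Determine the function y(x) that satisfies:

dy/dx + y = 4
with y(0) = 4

General solution: y = 4 + Ce^(-x)
Applying y(0) = 4: C = 4 - 4 = 0
Particular solution: y = 4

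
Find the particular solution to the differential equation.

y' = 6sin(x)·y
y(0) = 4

General solution: y = Ce^(-6cos(x))
Applying IC y(0) = 4:
Particular solution: y = 4e^(6(1-cos(x)))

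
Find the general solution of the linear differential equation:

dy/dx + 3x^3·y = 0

Using integrating factor method:

General solution: y = Ce^(-3x^4/4)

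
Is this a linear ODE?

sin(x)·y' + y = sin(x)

Yes. Linear (y and its derivatives appear to the first power only, no products of y terms)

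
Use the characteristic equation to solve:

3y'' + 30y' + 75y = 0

Characteristic equation: 3r² + 30r + 75 = 0
Divide by 3: r² + 10r + 25 = 0
Factored: (r + 5)² = 0
Repeated root: r = -5
General solution: y = (C₁ + C₂x)e^(-5x)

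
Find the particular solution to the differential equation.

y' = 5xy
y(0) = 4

General solution: y = Ce^(5x²/2)
Applying IC y(0) = 4:
Particular solution: y = 4e^(5x²/2)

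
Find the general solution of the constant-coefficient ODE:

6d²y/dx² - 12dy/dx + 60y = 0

Characteristic equation: 6r² - 12r + 60 = 0
Divide by 6: r² - 2r + 10 = 0
Roots: r = 1 ± 3i (complex conjugates)
General solution: y = e^x(C₁cos(3x) + C₂sin(3x))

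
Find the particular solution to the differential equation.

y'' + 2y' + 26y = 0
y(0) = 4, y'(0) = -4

General solution: y = e^(-x)(C₁cos(5x) + C₂sin(5x))
Complex roots r = -1 ± 5i
Applying ICs: C₁ = 4, C₂ = 0
Particular solution: y = e^(-x)(4cos(5x))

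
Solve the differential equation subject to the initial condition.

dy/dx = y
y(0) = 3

General solution: y = Ce^x
Applying IC y(0) = 3:
Particular solution: y = 3e^x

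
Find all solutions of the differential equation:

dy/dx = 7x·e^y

Separating variables and integrating:
-e^(-y) = 7x²/2 + C

General solution: y = -ln(C - 7x²/2)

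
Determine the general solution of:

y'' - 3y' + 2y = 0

Characteristic equation: r² - 3r + 2 = 0
Roots: r = 2, 1 (distinct real)
General solution: y = C₁e^(2x) + C₂e^x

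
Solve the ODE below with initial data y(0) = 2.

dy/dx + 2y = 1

General solution: y = 1/2 + Ce^(-2x)
Applying y(0) = 2: C = 2 - 1/2 = 3/2
Particular solution: y = 1/2 + (3/2)e^(-2x)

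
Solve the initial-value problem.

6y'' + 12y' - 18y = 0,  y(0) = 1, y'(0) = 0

General solution: y = C₁e^x + C₂e^(-3x)
Applying ICs: C₁ = 3/4, C₂ = 1/4
Particular solution: y = (3/4)e^x + (1/4)e^(-3x)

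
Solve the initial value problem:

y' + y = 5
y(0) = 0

General solution: y = 5 + Ce^(-x)
Applying y(0) = 0: C = 0 - 5 = -5
Particular solution: y = 5 - 5e^(-x)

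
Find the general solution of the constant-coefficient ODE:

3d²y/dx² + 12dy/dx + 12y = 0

Characteristic equation: 3r² + 12r + 12 = 0
Divide by 3: r² + 4r + 4 = 0
Factored: (r + 2)² = 0
Repeated root: r = -2
General solution: y = (C₁ + C₂x)e^(-2x)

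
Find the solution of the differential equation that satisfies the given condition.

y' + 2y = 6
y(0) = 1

General solution: y = 3 + Ce^(-2x)
Applying y(0) = 1: C = 1 - 3 = -2
Particular solution: y = 3 - 2e^(-2x)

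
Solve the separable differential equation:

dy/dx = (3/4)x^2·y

Separating variables and integrating:
ln|y| = x^3/4 + C

General solution: y = Ce^(x^3/4)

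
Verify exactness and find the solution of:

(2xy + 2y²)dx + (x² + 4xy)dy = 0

Verify exactness: ∂M/∂y = ∂N/∂x ✓
Find F(x,y) such that ∂F/∂x = M, ∂F/∂y = N
Solution: x²y + 2xy² = C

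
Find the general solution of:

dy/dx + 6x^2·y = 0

Using integrating factor method:

General solution: y = Ce^(-2x^3)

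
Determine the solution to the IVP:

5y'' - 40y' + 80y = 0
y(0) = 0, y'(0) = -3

General solution: y = (C₁ + C₂x)e^(4x)
Repeated root r = 4
Applying ICs: C₁ = 0, C₂ = -3
Particular solution: y = -3xe^(4x)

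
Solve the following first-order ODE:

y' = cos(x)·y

Separating variables and integrating:
ln|y| = sin(x) + C

General solution: y = Ce^(sin(x))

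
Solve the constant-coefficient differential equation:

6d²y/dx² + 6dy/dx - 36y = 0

Characteristic equation: 6r² + 6r - 36 = 0
Divide by 6: r² + r - 6 = 0
Roots: r = 2, -3 (distinct real)
General solution: y = C₁e^(2x) + C₂e^(-3x)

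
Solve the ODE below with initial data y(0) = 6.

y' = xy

General solution: y = Ce^(x²/2)
Applying IC y(0) = 6:
Particular solution: y = 6e^(x²/2)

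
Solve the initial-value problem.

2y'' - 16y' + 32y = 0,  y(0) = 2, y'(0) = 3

General solution: y = (C₁ + C₂x)e^(4x)
Repeated root r = 4
Applying ICs: C₁ = 2, C₂ = -5
Particular solution: y = (2 - 5x)e^(4x)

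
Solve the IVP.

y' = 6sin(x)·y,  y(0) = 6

General solution: y = Ce^(-6cos(x))
Applying IC y(0) = 6:
Particular solution: y = 6e^(6(1-cos(x)))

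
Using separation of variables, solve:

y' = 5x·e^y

Separating variables and integrating:
-e^(-y) = 5x²/2 + C

General solution: y = -ln(C - 5x²/2)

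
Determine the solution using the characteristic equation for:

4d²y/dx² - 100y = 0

Characteristic equation: 4r² - 100 = 0
Divide by 4: r² - 25 = 0
Roots: r = 5, -5 (distinct real)
General solution: y = C₁e^(5x) + C₂e^(-5x)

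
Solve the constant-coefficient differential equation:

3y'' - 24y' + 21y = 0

Characteristic equation: 3r² - 24r + 21 = 0
Divide by 3: r² - 8r + 7 = 0
Roots: r = 7, 1 (distinct real)
General solution: y = C₁e^(7x) + C₂e^x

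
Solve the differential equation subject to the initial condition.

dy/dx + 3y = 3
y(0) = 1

General solution: y = 1 + Ce^(-3x)
Applying y(0) = 1: C = 1 - 1 = 0
Particular solution: y = 1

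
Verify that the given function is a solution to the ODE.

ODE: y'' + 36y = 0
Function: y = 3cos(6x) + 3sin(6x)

Verification:
y'' = -108cos(6x) - 108sin(6x)
y'' + 36y = 0 ✓

Yes, it is a solution.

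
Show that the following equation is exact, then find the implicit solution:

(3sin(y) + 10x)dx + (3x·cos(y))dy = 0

Verify exactness: ∂M/∂y = ∂N/∂x ✓
Find F(x,y) such that ∂F/∂x = M, ∂F/∂y = N
Solution: 3x·sin(y) + 5x² = C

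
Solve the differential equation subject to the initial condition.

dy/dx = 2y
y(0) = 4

General solution: y = Ce^(2x)
Applying IC y(0) = 4:
Particular solution: y = 4e^(2x)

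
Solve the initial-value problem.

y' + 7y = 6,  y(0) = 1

General solution: y = 6/7 + Ce^(-7x)
Applying y(0) = 1: C = 1 - 6/7 = 1/7
Particular solution: y = 6/7 + (1/7)e^(-7x)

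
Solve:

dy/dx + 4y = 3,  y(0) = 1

General solution: y = 3/4 + Ce^(-4x)
Applying y(0) = 1: C = 1 - 3/4 = 1/4
Particular solution: y = 3/4 + (1/4)e^(-4x)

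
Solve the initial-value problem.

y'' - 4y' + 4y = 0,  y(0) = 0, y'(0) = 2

General solution: y = (C₁ + C₂x)e^(2x)
Repeated root r = 2
Applying ICs: C₁ = 0, C₂ = 2
Particular solution: y = 2xe^(2x)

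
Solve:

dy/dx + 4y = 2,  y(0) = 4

General solution: y = 1/2 + Ce^(-4x)
Applying y(0) = 4: C = 4 - 1/2 = 7/2
Particular solution: y = 1/2 + (7/2)e^(-4x)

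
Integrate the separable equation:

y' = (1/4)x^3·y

Separating variables and integrating:
ln|y| = x^4/16 + C

General solution: y = Ce^(x^4/16)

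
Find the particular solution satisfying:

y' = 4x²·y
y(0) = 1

General solution: y = Ce^(4x³/3)
Applying IC y(0) = 1:
Particular solution: y = e^(4x³/3)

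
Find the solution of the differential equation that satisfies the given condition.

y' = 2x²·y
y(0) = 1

General solution: y = Ce^(2x³/3)
Applying IC y(0) = 1:
Particular solution: y = e^(2x³/3)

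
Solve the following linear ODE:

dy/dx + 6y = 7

Using integrating factor method:

General solution: y = 7/6 + Ce^(-6x)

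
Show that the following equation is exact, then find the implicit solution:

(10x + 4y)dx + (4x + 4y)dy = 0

Verify exactness: ∂M/∂y = ∂N/∂x ✓
Find F(x,y) such that ∂F/∂x = M, ∂F/∂y = N
Solution: 5x² + 4xy + 2y² = C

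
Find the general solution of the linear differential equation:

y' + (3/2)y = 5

Using integrating factor method:

General solution: y = 10/3 + Ce^(-3x/2)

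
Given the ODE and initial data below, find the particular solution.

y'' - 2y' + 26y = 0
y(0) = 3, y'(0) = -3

General solution: y = e^x(C₁cos(5x) + C₂sin(5x))
Complex roots r = 1 ± 5i
Applying ICs: C₁ = 3, C₂ = -6/5
Particular solution: y = e^x(3cos(5x) - (6/5)sin(5x))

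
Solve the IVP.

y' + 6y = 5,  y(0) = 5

General solution: y = 5/6 + Ce^(-6x)
Applying y(0) = 5: C = 5 - 5/6 = 25/6
Particular solution: y = 5/6 + (25/6)e^(-6x)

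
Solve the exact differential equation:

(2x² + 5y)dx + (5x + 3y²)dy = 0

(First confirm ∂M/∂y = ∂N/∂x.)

Verify exactness: ∂M/∂y = ∂N/∂x ✓
Find F(x,y) such that ∂F/∂x = M, ∂F/∂y = N
Solution: 2x³/3 + 5xy + y³ = C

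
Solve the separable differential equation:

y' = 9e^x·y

Separating variables and integrating:
ln|y| = 9e^x + C

General solution: y = Ce^(9e^x)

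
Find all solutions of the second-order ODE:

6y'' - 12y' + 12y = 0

Characteristic equation: 6r² - 12r + 12 = 0
Divide by 6: r² - 2r + 2 = 0
Roots: r = 1 ± i (complex conjugates)
General solution: y = e^x(C₁cos(x) + C₂sin(x))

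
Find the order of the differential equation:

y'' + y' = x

The order is 2 (highest derivative is of order 2).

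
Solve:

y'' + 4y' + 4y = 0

Characteristic equation: r² + 4r + 4 = 0
Factored: (r + 2)² = 0
Repeated root: r = -2
General solution: y = (C₁ + C₂x)e^(-2x)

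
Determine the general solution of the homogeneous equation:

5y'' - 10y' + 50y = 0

Characteristic equation: 5r² - 10r + 50 = 0
Divide by 5: r² - 2r + 10 = 0
Roots: r = 1 ± 3i (complex conjugates)
General solution: y = e^x(C₁cos(3x) + C₂sin(3x))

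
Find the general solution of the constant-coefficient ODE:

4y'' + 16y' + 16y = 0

Characteristic equation: 4r² + 16r + 16 = 0
Divide by 4: r² + 4r + 4 = 0
Factored: (r + 2)² = 0
Repeated root: r = -2
General solution: y = (C₁ + C₂x)e^(-2x)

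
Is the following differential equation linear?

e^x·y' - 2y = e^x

Yes. Linear (y and its derivatives appear to the first power only, no products of y terms)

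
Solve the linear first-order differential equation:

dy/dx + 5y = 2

Using integrating factor method:

General solution: y = 2/5 + Ce^(-5x)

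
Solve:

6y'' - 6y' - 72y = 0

Characteristic equation: 6r² - 6r - 72 = 0
Divide by 6: r² - r - 12 = 0
Roots: r = 4, -3 (distinct real)
General solution: y = C₁e^(4x) + C₂e^(-3x)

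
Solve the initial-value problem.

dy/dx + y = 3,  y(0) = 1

General solution: y = 3 + Ce^(-x)
Applying y(0) = 1: C = 1 - 3 = -2
Particular solution: y = 3 - 2e^(-x)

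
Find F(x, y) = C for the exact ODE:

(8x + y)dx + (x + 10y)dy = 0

Verify exactness: ∂M/∂y = ∂N/∂x ✓
Find F(x,y) such that ∂F/∂x = M, ∂F/∂y = N
Solution: 4x² + xy + 5y² = C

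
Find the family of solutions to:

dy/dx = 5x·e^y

Separating variables and integrating:
-e^(-y) = 5x²/2 + C

General solution: y = -ln(C - 5x²/2)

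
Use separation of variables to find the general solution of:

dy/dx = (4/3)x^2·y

Separating variables and integrating:
ln|y| = 4x^3/9 + C

General solution: y = Ce^(4x^3/9)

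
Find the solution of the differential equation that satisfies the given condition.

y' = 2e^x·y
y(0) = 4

General solution: y = Ce^(2e^x)
Applying IC y(0) = 4:
Particular solution: y = 4e^(2(e^x - 1))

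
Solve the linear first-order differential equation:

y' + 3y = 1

Using integrating factor method:

General solution: y = 1/3 + Ce^(-3x)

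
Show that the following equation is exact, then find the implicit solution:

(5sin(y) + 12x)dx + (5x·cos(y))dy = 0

Verify exactness: ∂M/∂y = ∂N/∂x ✓
Find F(x,y) such that ∂F/∂x = M, ∂F/∂y = N
Solution: 5x·sin(y) + 6x² = C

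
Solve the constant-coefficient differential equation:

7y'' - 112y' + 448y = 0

Characteristic equation: 7r² - 112r + 448 = 0
Divide by 7: r² - 16r + 64 = 0
Factored: (r - 8)² = 0
Repeated root: r = 8
General solution: y = (C₁ + C₂x)e^(8x)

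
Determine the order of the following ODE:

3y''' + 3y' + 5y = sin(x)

The order is 3 (highest derivative is of order 3).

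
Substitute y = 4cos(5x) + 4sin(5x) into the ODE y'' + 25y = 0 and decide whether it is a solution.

Verification:
y'' = -100cos(5x) - 100sin(5x)
y'' + 25y = 0 ✓

Yes, it is a solution.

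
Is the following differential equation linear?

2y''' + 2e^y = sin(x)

No. Nonlinear (e^y is nonlinear in y)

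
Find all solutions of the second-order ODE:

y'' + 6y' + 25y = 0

Characteristic equation: r² + 6r + 25 = 0
Roots: r = -3 ± 4i (complex conjugates)
General solution: y = e^(-3x)(C₁cos(4x) + C₂sin(4x))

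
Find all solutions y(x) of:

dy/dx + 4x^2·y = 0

Using integrating factor method:

General solution: y = Ce^(-4x^3/3)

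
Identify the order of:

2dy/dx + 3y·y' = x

The order is 1 (highest derivative is of order 1).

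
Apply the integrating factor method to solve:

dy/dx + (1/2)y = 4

Using integrating factor method:

General solution: y = 8 + Ce^(-x/2)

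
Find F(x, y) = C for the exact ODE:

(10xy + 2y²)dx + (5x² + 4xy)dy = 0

Verify exactness: ∂M/∂y = ∂N/∂x ✓
Find F(x,y) such that ∂F/∂x = M, ∂F/∂y = N
Solution: 5x²y + 2xy² = C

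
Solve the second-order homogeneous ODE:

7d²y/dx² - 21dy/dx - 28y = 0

Characteristic equation: 7r² - 21r - 28 = 0
Divide by 7: r² - 3r - 4 = 0
Roots: r = 4, -1 (distinct real)
General solution: y = C₁e^(4x) + C₂e^(-x)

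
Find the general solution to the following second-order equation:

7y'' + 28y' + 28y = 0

Characteristic equation: 7r² + 28r + 28 = 0
Divide by 7: r² + 4r + 4 = 0
Factored: (r + 2)² = 0
Repeated root: r = -2
General solution: y = (C₁ + C₂x)e^(-2x)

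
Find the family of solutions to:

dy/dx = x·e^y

Separating variables and integrating:
-e^(-y) = x²/2 + C

General solution: y = -ln(C - x²/2)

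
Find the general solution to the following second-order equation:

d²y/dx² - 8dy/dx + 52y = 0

Characteristic equation: r² - 8r + 52 = 0
Roots: r = 4 ± 6i (complex conjugates)
General solution: y = e^(4x)(C₁cos(6x) + C₂sin(6x))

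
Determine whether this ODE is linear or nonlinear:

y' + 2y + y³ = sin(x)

Nonlinear (y³ term)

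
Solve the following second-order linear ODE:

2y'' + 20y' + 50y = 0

Characteristic equation: 2r² + 20r + 50 = 0
Divide by 2: r² + 10r + 25 = 0
Factored: (r + 5)² = 0
Repeated root: r = -5
General solution: y = (C₁ + C₂x)e^(-5x)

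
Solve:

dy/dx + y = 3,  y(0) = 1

General solution: y = 3 + Ce^(-x)
Applying y(0) = 1: C = 1 - 3 = -2
Particular solution: y = 3 - 2e^(-x)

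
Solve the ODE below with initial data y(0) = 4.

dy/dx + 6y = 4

General solution: y = 2/3 + Ce^(-6x)
Applying y(0) = 4: C = 4 - 2/3 = 10/3
Particular solution: y = 2/3 + (10/3)e^(-6x)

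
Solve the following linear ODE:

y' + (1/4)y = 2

Using integrating factor method:

General solution: y = 8 + Ce^(-x/4)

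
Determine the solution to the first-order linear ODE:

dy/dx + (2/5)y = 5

Using integrating factor method:

General solution: y = 25/2 + Ce^(-2x/5)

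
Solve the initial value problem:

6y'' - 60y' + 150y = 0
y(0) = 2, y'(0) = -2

General solution: y = (C₁ + C₂x)e^(5x)
Repeated root r = 5
Applying ICs: C₁ = 2, C₂ = -12
Particular solution: y = (2 - 12x)e^(5x)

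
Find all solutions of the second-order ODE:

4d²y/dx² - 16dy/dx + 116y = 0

Characteristic equation: 4r² - 16r + 116 = 0
Divide by 4: r² - 4r + 29 = 0
Roots: r = 2 ± 5i (complex conjugates)
General solution: y = e^(2x)(C₁cos(5x) + C₂sin(5x))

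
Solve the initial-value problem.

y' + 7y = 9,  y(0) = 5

General solution: y = 9/7 + Ce^(-7x)
Applying y(0) = 5: C = 5 - 9/7 = 26/7
Particular solution: y = 9/7 + (26/7)e^(-7x)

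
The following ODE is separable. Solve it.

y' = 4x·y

Separating variables and integrating:
ln|y| = 2x^2 + C

General solution: y = Ce^(2x^2)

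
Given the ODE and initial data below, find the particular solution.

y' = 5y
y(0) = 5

General solution: y = Ce^(5x)
Applying IC y(0) = 5:
Particular solution: y = 5e^(5x)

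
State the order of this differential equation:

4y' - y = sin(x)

The order is 1 (highest derivative is of order 1).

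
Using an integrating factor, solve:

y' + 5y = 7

Using integrating factor method:

General solution: y = 7/5 + Ce^(-5x)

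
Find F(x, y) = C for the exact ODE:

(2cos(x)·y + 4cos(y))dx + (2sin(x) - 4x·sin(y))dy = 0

Verify exactness: ∂M/∂y = ∂N/∂x ✓
Find F(x,y) such that ∂F/∂x = M, ∂F/∂y = N
Solution: 2sin(x)·y + 4x·cos(y) = C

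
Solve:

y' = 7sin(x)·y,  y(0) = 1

General solution: y = Ce^(-7cos(x))
Applying IC y(0) = 1:
Particular solution: y = e^(7(1-cos(x)))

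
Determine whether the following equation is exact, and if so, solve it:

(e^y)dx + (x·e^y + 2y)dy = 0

Verify exactness: ∂M/∂y = ∂N/∂x ✓
Find F(x,y) such that ∂F/∂x = M, ∂F/∂y = N
Solution: x·e^y + y² = C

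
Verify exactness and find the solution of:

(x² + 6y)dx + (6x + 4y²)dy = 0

Verify exactness: ∂M/∂y = ∂N/∂x ✓
Find F(x,y) such that ∂F/∂x = M, ∂F/∂y = N
Solution: x³/3 + 6xy + 4y³/3 = C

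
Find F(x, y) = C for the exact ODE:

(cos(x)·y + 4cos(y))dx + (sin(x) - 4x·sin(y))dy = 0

Verify exactness: ∂M/∂y = ∂N/∂x ✓
Find F(x,y) such that ∂F/∂x = M, ∂F/∂y = N
Solution: sin(x)·y + 4x·cos(y) = C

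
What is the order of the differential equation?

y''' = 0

The order is 3 (highest derivative is of order 3).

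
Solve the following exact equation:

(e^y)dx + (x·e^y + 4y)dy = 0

Verify exactness: ∂M/∂y = ∂N/∂x ✓
Find F(x,y) such that ∂F/∂x = M, ∂F/∂y = N
Solution: x·e^y + 2y² = C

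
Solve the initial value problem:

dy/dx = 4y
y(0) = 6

General solution: y = Ce^(4x)
Applying IC y(0) = 6:
Particular solution: y = 6e^(4x)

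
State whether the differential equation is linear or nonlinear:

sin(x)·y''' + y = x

Linear (y and its derivatives appear to the first power only, no products of y terms)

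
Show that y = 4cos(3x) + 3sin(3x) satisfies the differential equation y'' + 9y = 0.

Verification:
y'' = -36cos(3x) - 27sin(3x)
y'' + 9y = 0 ✓

Yes, it is a solution.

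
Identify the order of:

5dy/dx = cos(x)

The order is 1 (highest derivative is of order 1).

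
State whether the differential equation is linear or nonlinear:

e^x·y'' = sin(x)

Linear (y and its derivatives appear to the first power only, no products of y terms)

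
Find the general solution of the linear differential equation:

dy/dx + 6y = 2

Using integrating factor method:

General solution: y = 1/3 + Ce^(-6x)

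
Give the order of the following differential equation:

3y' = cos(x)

The order is 1 (highest derivative is of order 1).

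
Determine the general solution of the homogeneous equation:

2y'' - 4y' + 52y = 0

Characteristic equation: 2r² - 4r + 52 = 0
Divide by 2: r² - 2r + 26 = 0
Roots: r = 1 ± 5i (complex conjugates)
General solution: y = e^x(C₁cos(5x) + C₂sin(5x))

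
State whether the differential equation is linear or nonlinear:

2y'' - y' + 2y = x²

Linear (y and its derivatives appear to the first power only, no products of y terms)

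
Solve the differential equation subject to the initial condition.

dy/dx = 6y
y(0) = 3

General solution: y = Ce^(6x)
Applying IC y(0) = 3:
Particular solution: y = 3e^(6x)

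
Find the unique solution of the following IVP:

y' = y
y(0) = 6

General solution: y = Ce^x
Applying IC y(0) = 6:
Particular solution: y = 6e^x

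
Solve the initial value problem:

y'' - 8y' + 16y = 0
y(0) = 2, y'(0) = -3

General solution: y = (C₁ + C₂x)e^(4x)
Repeated root r = 4
Applying ICs: C₁ = 2, C₂ = -11
Particular solution: y = (2 - 11x)e^(4x)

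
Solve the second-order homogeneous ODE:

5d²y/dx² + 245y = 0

Characteristic equation: 5r² + 245 = 0
Divide by 5: r² + 49 = 0
Roots: r = ±7i (complex conjugates)
General solution: y = C₁cos(7x) + C₂sin(7x)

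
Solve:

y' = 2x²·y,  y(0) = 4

General solution: y = Ce^(2x³/3)
Applying IC y(0) = 4:
Particular solution: y = 4e^(2x³/3)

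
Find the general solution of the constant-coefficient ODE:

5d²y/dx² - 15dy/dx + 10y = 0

Characteristic equation: 5r² - 15r + 10 = 0
Divide by 5: r² - 3r + 2 = 0
Roots: r = 1, 2 (distinct real)
General solution: y = C₁e^x + C₂e^(2x)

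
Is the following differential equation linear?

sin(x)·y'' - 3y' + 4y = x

Yes. Linear (y and its derivatives appear to the first power only, no products of y terms)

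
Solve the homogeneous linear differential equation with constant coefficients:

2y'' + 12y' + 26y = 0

Characteristic equation: 2r² + 12r + 26 = 0
Divide by 2: r² + 6r + 13 = 0
Roots: r = -3 ± 2i (complex conjugates)
General solution: y = e^(-3x)(C₁cos(2x) + C₂sin(2x))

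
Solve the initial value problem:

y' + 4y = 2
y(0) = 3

General solution: y = 1/2 + Ce^(-4x)
Applying y(0) = 3: C = 3 - 1/2 = 5/2
Particular solution: y = 1/2 + (5/2)e^(-4x)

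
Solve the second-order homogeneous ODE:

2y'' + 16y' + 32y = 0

Characteristic equation: 2r² + 16r + 32 = 0
Divide by 2: r² + 8r + 16 = 0
Factored: (r + 4)² = 0
Repeated root: r = -4
General solution: y = (C₁ + C₂x)e^(-4x)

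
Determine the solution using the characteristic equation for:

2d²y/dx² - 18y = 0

Characteristic equation: 2r² - 18 = 0
Divide by 2: r² - 9 = 0
Roots: r = 3, -3 (distinct real)
General solution: y = C₁e^(3x) + C₂e^(-3x)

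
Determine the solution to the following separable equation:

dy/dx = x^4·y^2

Separating variables and integrating:
-1/y = x^5/5 + C

General solution: y^-1 = (-1/5)x^5 + C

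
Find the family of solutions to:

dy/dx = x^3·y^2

Separating variables and integrating:
-1/y = x^4/4 + C

General solution: y^-1 = (-1/4)x^4 + C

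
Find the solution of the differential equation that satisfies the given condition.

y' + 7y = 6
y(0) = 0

General solution: y = 6/7 + Ce^(-7x)
Applying y(0) = 0: C = 0 - 6/7 = -6/7
Particular solution: y = 6/7 - (6/7)e^(-7x)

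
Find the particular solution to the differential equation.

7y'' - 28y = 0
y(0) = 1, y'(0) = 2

General solution: y = C₁e^(2x) + C₂e^(-2x)
Applying ICs: C₁ = 1, C₂ = 0
Particular solution: y = e^(2x)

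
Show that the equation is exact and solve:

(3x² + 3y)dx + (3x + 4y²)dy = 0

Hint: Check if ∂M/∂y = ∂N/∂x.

Verify exactness: ∂M/∂y = ∂N/∂x ✓
Find F(x,y) such that ∂F/∂x = M, ∂F/∂y = N
Solution: x³ + 3xy + 4y³/3 = C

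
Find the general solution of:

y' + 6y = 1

Using integrating factor method:

General solution: y = 1/6 + Ce^(-6x)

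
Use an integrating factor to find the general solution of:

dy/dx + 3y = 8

Using integrating factor method:

General solution: y = 8/3 + Ce^(-3x)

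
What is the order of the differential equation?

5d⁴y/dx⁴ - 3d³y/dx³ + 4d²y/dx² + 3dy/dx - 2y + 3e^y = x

The order is 4 (highest derivative is of order 4).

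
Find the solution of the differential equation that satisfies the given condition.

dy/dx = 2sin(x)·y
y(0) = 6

General solution: y = Ce^(-2cos(x))
Applying IC y(0) = 6:
Particular solution: y = 6e^(2(1-cos(x)))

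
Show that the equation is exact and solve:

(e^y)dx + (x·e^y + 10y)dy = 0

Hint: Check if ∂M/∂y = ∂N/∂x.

Verify exactness: ∂M/∂y = ∂N/∂x ✓
Find F(x,y) such that ∂F/∂x = M, ∂F/∂y = N
Solution: x·e^y + 5y² = C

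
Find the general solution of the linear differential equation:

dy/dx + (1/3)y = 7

Using integrating factor method:

General solution: y = 21 + Ce^(-x/3)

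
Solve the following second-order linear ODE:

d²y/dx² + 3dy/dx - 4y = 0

Characteristic equation: r² + 3r - 4 = 0
Roots: r = 1, -4 (distinct real)
General solution: y = C₁e^x + C₂e^(-4x)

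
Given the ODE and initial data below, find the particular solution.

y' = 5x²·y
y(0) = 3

General solution: y = Ce^(5x³/3)
Applying IC y(0) = 3:
Particular solution: y = 3e^(5x³/3)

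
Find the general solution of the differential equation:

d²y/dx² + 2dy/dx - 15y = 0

Characteristic equation: r² + 2r - 15 = 0
Roots: r = 3, -5 (distinct real)
General solution: y = C₁e^(3x) + C₂e^(-5x)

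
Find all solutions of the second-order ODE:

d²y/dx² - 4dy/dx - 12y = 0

Characteristic equation: r² - 4r - 12 = 0
Roots: r = 6, -2 (distinct real)
General solution: y = C₁e^(6x) + C₂e^(-2x)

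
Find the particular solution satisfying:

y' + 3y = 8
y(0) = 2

General solution: y = 8/3 + Ce^(-3x)
Applying y(0) = 2: C = 2 - 8/3 = -2/3
Particular solution: y = 8/3 - (2/3)e^(-3x)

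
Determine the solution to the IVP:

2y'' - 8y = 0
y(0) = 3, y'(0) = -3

General solution: y = C₁e^(2x) + C₂e^(-2x)
Applying ICs: C₁ = 3/4, C₂ = 9/4
Particular solution: y = (3/4)e^(2x) + (9/4)e^(-2x)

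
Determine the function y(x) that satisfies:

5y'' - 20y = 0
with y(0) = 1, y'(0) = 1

General solution: y = C₁e^(2x) + C₂e^(-2x)
Applying ICs: C₁ = 3/4, C₂ = 1/4
Particular solution: y = (3/4)e^(2x) + (1/4)e^(-2x)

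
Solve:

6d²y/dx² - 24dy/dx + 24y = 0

Characteristic equation: 6r² - 24r + 24 = 0
Divide by 6: r² - 4r + 4 = 0
Factored: (r - 2)² = 0
Repeated root: r = 2
General solution: y = (C₁ + C₂x)e^(2x)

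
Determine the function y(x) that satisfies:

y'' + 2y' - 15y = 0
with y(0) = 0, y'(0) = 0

General solution: y = C₁e^(3x) + C₂e^(-5x)
Applying ICs: C₁ = 0, C₂ = 0
Particular solution: y = 0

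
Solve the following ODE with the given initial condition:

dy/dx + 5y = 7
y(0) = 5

General solution: y = 7/5 + Ce^(-5x)
Applying y(0) = 5: C = 5 - 7/5 = 18/5
Particular solution: y = 7/5 + (18/5)e^(-5x)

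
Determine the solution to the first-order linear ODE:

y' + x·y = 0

Using integrating factor method:

General solution: y = Ce^(-x^2/2)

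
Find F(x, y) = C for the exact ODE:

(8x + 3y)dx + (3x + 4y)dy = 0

Verify exactness: ∂M/∂y = ∂N/∂x ✓
Find F(x,y) such that ∂F/∂x = M, ∂F/∂y = N
Solution: 4x² + 3xy + 2y² = C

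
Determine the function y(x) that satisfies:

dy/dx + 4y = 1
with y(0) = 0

General solution: y = 1/4 + Ce^(-4x)
Applying y(0) = 0: C = 0 - 1/4 = -1/4
Particular solution: y = 1/4 - (1/4)e^(-4x)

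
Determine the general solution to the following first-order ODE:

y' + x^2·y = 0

Using integrating factor method:

General solution: y = Ce^(-x^3/3)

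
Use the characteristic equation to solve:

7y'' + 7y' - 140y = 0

Characteristic equation: 7r² + 7r - 140 = 0
Divide by 7: r² + r - 20 = 0
Roots: r = 4, -5 (distinct real)
General solution: y = C₁e^(4x) + C₂e^(-5x)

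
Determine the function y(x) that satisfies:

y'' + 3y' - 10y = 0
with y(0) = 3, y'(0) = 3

General solution: y = C₁e^(2x) + C₂e^(-5x)
Applying ICs: C₁ = 18/7, C₂ = 3/7
Particular solution: y = (18/7)e^(2x) + (3/7)e^(-5x)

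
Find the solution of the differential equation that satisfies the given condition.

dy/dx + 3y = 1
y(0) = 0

General solution: y = 1/3 + Ce^(-3x)
Applying y(0) = 0: C = 0 - 1/3 = -1/3
Particular solution: y = 1/3 - (1/3)e^(-3x)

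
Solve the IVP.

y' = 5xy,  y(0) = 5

General solution: y = Ce^(5x²/2)
Applying IC y(0) = 5:
Particular solution: y = 5e^(5x²/2)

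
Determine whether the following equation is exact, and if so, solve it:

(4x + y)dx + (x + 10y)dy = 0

Verify exactness: ∂M/∂y = ∂N/∂x ✓
Find F(x,y) such that ∂F/∂x = M, ∂F/∂y = N
Solution: 2x² + xy + 5y² = C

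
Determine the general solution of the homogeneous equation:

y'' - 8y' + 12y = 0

Characteristic equation: r² - 8r + 12 = 0
Roots: r = 6, 2 (distinct real)
General solution: y = C₁e^(6x) + C₂e^(2x)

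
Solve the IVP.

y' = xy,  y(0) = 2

General solution: y = Ce^(x²/2)
Applying IC y(0) = 2:
Particular solution: y = 2e^(x²/2)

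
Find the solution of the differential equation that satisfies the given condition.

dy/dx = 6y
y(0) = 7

General solution: y = Ce^(6x)
Applying IC y(0) = 7:
Particular solution: y = 7e^(6x)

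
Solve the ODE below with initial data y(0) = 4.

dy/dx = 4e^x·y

General solution: y = Ce^(4e^x)
Applying IC y(0) = 4:
Particular solution: y = 4e^(4(e^x - 1))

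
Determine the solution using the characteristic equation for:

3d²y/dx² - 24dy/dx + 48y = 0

Characteristic equation: 3r² - 24r + 48 = 0
Divide by 3: r² - 8r + 16 = 0
Factored: (r - 4)² = 0
Repeated root: r = 4
General solution: y = (C₁ + C₂x)e^(4x)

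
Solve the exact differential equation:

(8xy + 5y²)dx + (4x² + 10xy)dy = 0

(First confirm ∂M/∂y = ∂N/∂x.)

Verify exactness: ∂M/∂y = ∂N/∂x ✓
Find F(x,y) such that ∂F/∂x = M, ∂F/∂y = N
Solution: 4x²y + 5xy² = C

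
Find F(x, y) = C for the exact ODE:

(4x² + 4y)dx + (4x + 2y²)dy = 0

Verify exactness: ∂M/∂y = ∂N/∂x ✓
Find F(x,y) such that ∂F/∂x = M, ∂F/∂y = N
Solution: 4x³/3 + 4xy + 2y³/3 = C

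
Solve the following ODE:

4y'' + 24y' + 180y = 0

Characteristic equation: 4r² + 24r + 180 = 0
Divide by 4: r² + 6r + 45 = 0
Roots: r = -3 ± 6i (complex conjugates)
General solution: y = e^(-3x)(C₁cos(6x) + C₂sin(6x))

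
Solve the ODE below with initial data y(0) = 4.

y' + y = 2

General solution: y = 2 + Ce^(-x)
Applying y(0) = 4: C = 4 - 2 = 2
Particular solution: y = 2 + 2e^(-x)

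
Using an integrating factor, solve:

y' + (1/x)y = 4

Using integrating factor method:

General solution: y = 2x + C/x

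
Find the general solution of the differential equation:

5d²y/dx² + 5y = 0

Characteristic equation: 5r² + 5 = 0
Divide by 5: r² + 1 = 0
Roots: r = ±i (complex conjugates)
General solution: y = C₁cos(x) + C₂sin(x)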